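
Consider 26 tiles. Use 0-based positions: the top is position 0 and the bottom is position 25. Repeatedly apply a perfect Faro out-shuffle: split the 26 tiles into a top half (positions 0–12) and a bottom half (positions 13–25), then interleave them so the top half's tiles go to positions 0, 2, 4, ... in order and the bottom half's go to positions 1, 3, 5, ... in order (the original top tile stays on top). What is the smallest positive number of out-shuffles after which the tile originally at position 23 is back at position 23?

Follow position 23 under repeated out-shuffles:
23 → 21 → 17 → 9 → 18 → 11 → 22 → 19 → 13 → 1 → 2 → 4 → 8 → 16 → 7 → 14 → 3 → 6 → 12 → 24 → 23
It first returns after 20 out-shuffles.

20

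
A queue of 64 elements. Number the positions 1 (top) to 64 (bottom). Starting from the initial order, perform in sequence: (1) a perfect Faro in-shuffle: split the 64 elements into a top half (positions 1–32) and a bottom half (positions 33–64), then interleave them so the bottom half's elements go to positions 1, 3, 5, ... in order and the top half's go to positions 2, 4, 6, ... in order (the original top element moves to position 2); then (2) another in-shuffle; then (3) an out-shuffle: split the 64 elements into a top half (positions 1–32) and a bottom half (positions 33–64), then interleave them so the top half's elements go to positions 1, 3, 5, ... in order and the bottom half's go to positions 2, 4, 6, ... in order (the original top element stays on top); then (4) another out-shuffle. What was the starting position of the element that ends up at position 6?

37

Undo the operations in reverse order, starting from position 6:
  undo op 4 (out-shuffle, from bottom half): 6 ← 35
  undo op 3 (out-shuffle, from top half): 35 ← 18
  undo op 2 (in-shuffle, from top half): 18 ← 9
  undo op 1 (in-shuffle, from bottom half): 9 ← 37
So the element at position 6 came from original position 37.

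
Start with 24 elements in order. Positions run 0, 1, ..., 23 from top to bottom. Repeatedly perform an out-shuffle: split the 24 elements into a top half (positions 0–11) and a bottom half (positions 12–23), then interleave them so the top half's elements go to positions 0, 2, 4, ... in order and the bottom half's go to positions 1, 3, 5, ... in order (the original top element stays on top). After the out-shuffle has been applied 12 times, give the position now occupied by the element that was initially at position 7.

Track the element's position through each out-shuffle:
7 → 14 → 5 → 10 → 20 → 17 → 11 → 22 → 21 → 19 → 15 → 7 → 14

14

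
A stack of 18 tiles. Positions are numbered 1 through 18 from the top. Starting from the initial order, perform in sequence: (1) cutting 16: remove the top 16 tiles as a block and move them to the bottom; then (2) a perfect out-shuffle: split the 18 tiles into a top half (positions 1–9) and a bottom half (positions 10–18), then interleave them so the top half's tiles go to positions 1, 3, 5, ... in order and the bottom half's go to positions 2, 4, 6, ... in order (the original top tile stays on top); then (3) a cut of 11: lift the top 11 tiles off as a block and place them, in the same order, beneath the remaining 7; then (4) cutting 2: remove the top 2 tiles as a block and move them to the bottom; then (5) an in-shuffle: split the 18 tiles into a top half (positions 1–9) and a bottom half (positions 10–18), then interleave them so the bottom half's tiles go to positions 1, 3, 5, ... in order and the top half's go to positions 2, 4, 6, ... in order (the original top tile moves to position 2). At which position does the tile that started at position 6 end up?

Track the tile from position 6 forward through each operation:
  after op 1 (cut 16): 6 → 8
  after op 2 (out-shuffle): 8 → 15
  after op 3 (cut 11): 15 → 4
  after op 4 (cut 2): 4 → 2
  after op 5 (in-shuffle): 2 → 4

4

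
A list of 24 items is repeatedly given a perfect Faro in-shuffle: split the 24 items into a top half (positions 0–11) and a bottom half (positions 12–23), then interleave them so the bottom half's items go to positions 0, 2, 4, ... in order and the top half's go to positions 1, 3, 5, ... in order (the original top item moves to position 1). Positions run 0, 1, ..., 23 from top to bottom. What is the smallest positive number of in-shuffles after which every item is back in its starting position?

20

The in-shuffle permutes the 24 positions with cycle lengths [4, 20].
Every item is home exactly when every cycle has completed a whole number of laps, i.e. after lcm(4, 20) = 20 in-shuffles.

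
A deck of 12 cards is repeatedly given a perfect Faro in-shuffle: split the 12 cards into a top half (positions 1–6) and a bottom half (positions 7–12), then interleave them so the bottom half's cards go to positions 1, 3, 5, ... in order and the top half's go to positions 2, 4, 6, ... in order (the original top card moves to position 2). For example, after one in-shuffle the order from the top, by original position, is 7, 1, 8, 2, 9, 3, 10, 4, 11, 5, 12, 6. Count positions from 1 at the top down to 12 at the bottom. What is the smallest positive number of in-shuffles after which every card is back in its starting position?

12

The in-shuffle permutes the 12 positions with cycle lengths [12].
Every card is home exactly when every cycle has completed a whole number of laps, i.e. after lcm(12) = 12 in-shuffles.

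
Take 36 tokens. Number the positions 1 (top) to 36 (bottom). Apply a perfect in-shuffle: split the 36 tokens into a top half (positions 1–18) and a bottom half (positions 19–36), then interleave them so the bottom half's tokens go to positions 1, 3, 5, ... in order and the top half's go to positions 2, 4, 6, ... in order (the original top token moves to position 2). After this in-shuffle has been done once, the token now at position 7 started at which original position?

22

Work backwards from position 7, undoing one in-shuffle at a time:
7 ← 22
So the token now at position 7 started at position 22.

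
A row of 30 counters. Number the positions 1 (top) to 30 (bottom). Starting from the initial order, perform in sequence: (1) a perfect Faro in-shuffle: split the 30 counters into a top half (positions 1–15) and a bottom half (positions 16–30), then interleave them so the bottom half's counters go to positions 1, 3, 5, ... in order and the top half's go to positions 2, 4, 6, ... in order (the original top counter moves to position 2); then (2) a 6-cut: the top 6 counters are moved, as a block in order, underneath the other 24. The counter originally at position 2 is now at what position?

28

Track the counter from position 2 forward through each operation:
  after op 1 (in-shuffle): 2 → 4
  after op 2 (cut 6): 4 → 28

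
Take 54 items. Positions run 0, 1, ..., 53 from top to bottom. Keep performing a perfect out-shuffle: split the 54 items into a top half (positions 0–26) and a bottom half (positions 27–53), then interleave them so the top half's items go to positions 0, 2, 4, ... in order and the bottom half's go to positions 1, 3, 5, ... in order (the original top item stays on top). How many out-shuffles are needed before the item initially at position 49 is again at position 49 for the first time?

Follow position 49 under repeated out-shuffles:
49 → 45 → 37 → 21 → 42 → 31 → 9 → 18 → ... → 49 (length 52)
It first returns after 52 out-shuffles.

52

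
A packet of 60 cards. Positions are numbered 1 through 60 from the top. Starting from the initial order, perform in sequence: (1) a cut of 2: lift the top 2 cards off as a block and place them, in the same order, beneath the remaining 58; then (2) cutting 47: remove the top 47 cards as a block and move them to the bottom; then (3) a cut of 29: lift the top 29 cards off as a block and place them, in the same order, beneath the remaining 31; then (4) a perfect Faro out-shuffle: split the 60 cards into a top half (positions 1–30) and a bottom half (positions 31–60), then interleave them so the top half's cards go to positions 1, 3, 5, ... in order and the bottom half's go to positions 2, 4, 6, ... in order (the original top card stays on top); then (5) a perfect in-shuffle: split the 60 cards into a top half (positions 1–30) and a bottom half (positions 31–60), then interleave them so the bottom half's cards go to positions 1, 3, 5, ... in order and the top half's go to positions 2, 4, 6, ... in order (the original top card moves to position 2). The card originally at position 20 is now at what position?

Track the card from position 20 forward through each operation:
  after op 1 (cut 2): 20 → 18
  after op 2 (cut 47): 18 → 31
  after op 3 (cut 29): 31 → 2
  after op 4 (out-shuffle): 2 → 3
  after op 5 (in-shuffle): 3 → 6

6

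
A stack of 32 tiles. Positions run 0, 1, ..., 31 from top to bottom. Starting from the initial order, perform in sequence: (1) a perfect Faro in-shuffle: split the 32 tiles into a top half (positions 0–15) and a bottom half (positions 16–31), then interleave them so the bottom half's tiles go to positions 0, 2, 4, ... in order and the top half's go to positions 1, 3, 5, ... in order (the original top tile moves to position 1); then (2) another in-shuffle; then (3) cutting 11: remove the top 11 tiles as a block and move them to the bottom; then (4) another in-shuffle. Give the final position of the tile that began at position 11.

Track the tile from position 11 forward through each operation:
  after op 1 (in-shuffle): 11 → 23
  after op 2 (in-shuffle): 23 → 14
  after op 3 (cut 11): 14 → 3
  after op 4 (in-shuffle): 3 → 7

7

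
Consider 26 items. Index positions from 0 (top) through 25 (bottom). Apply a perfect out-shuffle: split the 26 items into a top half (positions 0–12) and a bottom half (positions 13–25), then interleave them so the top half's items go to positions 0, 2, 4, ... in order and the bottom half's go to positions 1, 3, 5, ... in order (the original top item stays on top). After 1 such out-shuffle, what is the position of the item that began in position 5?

10

Track the item's position through each out-shuffle:
5 → 10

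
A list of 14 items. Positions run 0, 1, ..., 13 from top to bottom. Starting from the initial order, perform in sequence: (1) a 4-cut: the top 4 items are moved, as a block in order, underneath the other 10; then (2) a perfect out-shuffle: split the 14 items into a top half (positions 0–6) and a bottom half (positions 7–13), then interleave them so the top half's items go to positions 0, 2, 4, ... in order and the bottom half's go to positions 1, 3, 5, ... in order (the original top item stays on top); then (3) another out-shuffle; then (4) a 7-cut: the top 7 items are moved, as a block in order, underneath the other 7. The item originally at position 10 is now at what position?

Track the item from position 10 forward through each operation:
  after op 1 (cut 4): 10 → 6
  after op 2 (out-shuffle): 6 → 12
  after op 3 (out-shuffle): 12 → 11
  after op 4 (cut 7): 11 → 4

4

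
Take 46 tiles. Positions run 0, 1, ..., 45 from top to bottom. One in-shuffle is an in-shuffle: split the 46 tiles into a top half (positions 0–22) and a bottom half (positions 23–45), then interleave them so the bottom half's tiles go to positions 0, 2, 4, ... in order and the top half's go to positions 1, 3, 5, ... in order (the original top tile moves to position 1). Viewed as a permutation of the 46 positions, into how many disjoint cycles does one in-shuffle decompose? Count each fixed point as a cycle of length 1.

Trace each unvisited position around until it returns:
(0 1 3 7 15 31 ... len 23) (4 9 19 39 32 18 ... len 23)
2 cycles in total.

2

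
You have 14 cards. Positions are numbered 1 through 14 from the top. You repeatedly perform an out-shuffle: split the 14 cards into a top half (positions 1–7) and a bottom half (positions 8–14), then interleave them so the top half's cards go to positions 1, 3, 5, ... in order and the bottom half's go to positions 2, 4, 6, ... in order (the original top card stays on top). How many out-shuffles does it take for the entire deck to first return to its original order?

The out-shuffle permutes the 14 positions with cycle lengths [1, 1, 12].
Every card is home exactly when every cycle has completed a whole number of laps, i.e. after lcm(1, 12) = 12 out-shuffles.

12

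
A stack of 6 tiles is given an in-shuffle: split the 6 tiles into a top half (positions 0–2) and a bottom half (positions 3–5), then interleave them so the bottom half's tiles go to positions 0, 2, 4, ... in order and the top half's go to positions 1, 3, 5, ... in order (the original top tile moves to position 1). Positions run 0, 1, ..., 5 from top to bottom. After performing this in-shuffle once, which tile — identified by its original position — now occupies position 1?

Work backwards from position 1, undoing one in-shuffle at a time:
1 ← 0
So the tile now at position 1 started at position 0.

0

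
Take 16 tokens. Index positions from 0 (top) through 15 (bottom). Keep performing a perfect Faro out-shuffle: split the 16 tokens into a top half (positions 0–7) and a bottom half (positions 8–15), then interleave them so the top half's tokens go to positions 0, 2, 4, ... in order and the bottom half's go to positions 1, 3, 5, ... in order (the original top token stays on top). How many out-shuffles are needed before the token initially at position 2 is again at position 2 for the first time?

Follow position 2 under repeated out-shuffles:
2 → 4 → 8 → 1 → 2
It first returns after 4 out-shuffles.

4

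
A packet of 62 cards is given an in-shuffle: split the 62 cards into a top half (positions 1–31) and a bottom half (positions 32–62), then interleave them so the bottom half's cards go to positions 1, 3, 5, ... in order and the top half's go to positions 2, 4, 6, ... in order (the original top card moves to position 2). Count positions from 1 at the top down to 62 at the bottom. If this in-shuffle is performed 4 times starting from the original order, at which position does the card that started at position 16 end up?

4

Track the card's position through each in-shuffle:
16 → 32 → 1 → 2 → 4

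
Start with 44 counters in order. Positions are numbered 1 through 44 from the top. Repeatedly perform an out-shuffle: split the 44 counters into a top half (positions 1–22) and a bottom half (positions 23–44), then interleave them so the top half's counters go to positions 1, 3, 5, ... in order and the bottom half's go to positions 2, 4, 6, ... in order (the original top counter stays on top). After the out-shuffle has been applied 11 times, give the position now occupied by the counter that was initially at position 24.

Track the counter's position through each out-shuffle:
24 → 4 → 7 → 13 → 25 → 6 → 11 → 21 → 41 → 38 → 32 → 20

20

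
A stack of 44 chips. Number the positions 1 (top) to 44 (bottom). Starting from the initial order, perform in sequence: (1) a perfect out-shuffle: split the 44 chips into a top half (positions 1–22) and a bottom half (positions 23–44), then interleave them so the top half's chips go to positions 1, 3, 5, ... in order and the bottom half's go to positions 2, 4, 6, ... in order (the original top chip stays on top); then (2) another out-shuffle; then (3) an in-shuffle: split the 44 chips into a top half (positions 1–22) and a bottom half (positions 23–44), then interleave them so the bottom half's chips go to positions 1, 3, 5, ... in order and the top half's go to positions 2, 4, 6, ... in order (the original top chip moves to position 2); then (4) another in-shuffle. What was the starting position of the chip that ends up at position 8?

12

Undo the operations in reverse order, starting from position 8:
  undo op 4 (in-shuffle, from top half): 8 ← 4
  undo op 3 (in-shuffle, from top half): 4 ← 2
  undo op 2 (out-shuffle, from bottom half): 2 ← 23
  undo op 1 (out-shuffle, from top half): 23 ← 12
So the chip at position 8 came from original position 12.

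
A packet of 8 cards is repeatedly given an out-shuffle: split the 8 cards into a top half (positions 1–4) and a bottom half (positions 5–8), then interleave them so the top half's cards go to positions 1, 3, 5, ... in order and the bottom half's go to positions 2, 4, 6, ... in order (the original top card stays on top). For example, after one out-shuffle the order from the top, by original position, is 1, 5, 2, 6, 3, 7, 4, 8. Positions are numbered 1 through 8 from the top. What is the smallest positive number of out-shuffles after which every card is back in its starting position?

The out-shuffle permutes the 8 positions with cycle lengths [1, 1, 3, 3].
Every card is home exactly when every cycle has completed a whole number of laps, i.e. after lcm(1, 3) = 3 out-shuffles.

3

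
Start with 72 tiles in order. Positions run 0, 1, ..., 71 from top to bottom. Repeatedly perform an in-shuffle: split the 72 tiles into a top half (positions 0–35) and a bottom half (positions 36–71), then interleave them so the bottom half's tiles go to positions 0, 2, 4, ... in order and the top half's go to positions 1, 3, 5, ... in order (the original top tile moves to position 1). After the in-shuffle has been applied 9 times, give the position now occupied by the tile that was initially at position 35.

35

Track the tile's position through each in-shuffle:
35 → 71 → 70 → 68 → 64 → 56 → 40 → 8 → 17 → 35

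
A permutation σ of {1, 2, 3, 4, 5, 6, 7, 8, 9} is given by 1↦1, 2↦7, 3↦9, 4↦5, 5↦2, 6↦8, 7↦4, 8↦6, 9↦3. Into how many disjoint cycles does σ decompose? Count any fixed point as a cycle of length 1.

4

Cycle decomposition: (1) (2 7 4 5) (3 9) (6 8).
4 cycles.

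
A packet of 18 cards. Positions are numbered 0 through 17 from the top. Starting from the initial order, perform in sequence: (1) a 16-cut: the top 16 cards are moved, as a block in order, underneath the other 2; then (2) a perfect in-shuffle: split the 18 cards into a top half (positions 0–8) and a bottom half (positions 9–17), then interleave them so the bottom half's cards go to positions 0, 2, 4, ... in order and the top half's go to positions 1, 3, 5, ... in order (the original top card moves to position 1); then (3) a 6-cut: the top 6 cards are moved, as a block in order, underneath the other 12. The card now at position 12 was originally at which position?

Undo the operations in reverse order, starting from position 12:
  undo op 3 (cut 6): 12 ← 0
  undo op 2 (in-shuffle, from bottom half): 0 ← 9
  undo op 1 (cut 16): 9 ← 7
So the card at position 12 came from original position 7.

7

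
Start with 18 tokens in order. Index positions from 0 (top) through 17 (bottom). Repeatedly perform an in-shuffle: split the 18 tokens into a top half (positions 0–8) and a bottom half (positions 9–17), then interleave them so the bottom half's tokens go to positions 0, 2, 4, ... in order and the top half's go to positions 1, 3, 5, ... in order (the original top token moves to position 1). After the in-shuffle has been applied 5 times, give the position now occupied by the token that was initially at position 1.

Track the token's position through each in-shuffle:
1 → 3 → 7 → 15 → 12 → 6

6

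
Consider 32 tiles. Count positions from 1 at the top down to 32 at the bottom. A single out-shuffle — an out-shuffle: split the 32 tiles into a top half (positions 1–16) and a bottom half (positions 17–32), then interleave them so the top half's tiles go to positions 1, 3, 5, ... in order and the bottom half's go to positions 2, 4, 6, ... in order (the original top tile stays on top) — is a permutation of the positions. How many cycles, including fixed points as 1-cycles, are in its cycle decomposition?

Trace each unvisited position around until it returns:
(1) (2 3 5 9 17) (4 7 13 25 18) (6 11 21 10 19) (8 15 29 26 20) (12 23 14 27 22) (16 31 30 28 24) (32)
8 cycles in total.

8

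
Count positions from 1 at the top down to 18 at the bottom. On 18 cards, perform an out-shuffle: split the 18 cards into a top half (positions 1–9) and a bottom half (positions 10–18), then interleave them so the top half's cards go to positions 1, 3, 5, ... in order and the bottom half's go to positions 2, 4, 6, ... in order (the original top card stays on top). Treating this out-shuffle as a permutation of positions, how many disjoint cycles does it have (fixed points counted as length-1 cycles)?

Trace each unvisited position around until it returns:
(1) (2 3 5 9 17 16 14 10) (4 7 13 8 15 12 6 11) (18)
4 cycles in total.

4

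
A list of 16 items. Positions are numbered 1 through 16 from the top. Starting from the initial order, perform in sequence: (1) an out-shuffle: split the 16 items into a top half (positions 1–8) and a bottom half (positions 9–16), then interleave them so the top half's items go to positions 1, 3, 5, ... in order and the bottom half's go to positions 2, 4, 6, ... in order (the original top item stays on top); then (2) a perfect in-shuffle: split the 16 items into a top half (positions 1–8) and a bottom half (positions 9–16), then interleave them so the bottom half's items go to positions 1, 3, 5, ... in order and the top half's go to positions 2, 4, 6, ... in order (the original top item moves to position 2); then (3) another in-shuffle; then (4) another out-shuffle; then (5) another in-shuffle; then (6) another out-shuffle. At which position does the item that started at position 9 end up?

10

Track the item from position 9 forward through each operation:
  after op 1 (out-shuffle): 9 → 2
  after op 2 (in-shuffle): 2 → 4
  after op 3 (in-shuffle): 4 → 8
  after op 4 (out-shuffle): 8 → 15
  after op 5 (in-shuffle): 15 → 13
  after op 6 (out-shuffle): 13 → 10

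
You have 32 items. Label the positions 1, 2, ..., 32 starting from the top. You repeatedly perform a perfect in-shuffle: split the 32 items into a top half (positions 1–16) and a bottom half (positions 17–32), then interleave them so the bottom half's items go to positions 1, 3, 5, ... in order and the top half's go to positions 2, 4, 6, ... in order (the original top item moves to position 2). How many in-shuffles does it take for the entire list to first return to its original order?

10

The in-shuffle permutes the 32 positions with cycle lengths [2, 10, 10, 10].
Every item is home exactly when every cycle has completed a whole number of laps, i.e. after lcm(2, 10) = 10 in-shuffles.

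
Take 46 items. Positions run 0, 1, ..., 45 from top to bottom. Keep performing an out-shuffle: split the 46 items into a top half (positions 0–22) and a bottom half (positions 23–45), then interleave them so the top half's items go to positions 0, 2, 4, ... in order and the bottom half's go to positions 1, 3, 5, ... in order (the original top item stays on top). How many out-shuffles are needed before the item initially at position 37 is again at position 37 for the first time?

12

Follow position 37 under repeated out-shuffles:
37 → 29 → 13 → 26 → 7 → 14 → 28 → 11 → 22 → 44 → 43 → 41 → 37
It first returns after 12 out-shuffles.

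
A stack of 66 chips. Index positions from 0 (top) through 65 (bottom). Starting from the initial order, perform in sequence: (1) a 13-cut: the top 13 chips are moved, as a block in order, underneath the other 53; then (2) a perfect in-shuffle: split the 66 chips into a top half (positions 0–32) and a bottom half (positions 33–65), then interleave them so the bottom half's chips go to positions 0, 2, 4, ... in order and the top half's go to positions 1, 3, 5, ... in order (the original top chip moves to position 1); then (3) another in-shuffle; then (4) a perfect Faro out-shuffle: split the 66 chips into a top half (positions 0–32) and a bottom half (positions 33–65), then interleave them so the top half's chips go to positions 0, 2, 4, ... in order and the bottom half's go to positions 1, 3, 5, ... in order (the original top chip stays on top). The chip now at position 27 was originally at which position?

Undo the operations in reverse order, starting from position 27:
  undo op 4 (out-shuffle, from bottom half): 27 ← 46
  undo op 3 (in-shuffle, from bottom half): 46 ← 56
  undo op 2 (in-shuffle, from bottom half): 56 ← 61
  undo op 1 (cut 13): 61 ← 8
So the chip at position 27 came from original position 8.

8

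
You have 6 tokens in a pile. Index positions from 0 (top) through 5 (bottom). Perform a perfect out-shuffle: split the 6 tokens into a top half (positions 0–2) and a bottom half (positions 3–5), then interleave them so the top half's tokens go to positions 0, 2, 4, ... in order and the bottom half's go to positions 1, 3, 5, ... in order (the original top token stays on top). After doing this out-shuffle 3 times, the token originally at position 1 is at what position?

Track the token's position through each out-shuffle:
1 → 2 → 4 → 3

3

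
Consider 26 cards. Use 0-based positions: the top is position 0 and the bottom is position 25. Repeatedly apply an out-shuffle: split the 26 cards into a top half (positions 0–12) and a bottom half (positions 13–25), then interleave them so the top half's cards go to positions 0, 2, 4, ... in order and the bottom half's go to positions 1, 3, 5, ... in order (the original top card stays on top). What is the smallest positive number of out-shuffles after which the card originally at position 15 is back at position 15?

Follow position 15 under repeated out-shuffles:
15 → 5 → 10 → 20 → 15
It first returns after 4 out-shuffles.

4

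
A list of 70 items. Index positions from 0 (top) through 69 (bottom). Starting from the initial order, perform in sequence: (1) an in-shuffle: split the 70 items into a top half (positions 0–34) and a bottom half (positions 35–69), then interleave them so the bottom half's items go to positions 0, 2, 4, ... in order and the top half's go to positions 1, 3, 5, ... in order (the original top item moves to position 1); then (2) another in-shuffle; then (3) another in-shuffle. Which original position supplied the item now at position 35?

Undo the operations in reverse order, starting from position 35:
  undo op 3 (in-shuffle, from top half): 35 ← 17
  undo op 2 (in-shuffle, from top half): 17 ← 8
  undo op 1 (in-shuffle, from bottom half): 8 ← 39
So the item at position 35 came from original position 39.

39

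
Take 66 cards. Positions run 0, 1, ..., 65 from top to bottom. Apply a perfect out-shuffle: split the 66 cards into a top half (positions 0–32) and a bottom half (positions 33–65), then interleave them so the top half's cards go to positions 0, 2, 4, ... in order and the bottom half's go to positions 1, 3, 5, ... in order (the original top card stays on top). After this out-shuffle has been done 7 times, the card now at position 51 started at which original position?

7

Work backwards from position 51, undoing one out-shuffle at a time:
51 ← 58 ← 29 ← 47 ← 56 ← 28 ← 14 ← 7
So the card now at position 51 started at position 7.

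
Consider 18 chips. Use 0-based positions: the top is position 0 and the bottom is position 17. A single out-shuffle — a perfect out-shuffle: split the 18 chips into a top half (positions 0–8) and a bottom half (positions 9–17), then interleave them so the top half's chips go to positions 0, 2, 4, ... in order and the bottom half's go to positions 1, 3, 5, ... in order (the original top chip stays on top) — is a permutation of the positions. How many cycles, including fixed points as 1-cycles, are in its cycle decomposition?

Trace each unvisited position around until it returns:
(0) (1 2 4 8 16 15 13 9) (3 6 12 7 14 11 5 10) (17)
4 cycles in total.

4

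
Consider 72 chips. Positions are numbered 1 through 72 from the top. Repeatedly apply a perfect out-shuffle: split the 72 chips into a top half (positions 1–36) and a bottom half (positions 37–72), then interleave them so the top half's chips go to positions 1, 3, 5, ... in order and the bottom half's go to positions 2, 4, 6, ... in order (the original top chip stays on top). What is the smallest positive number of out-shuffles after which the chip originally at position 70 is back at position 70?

Follow position 70 under repeated out-shuffles:
70 → 68 → 64 → 56 → 40 → 8 → 15 → 29 → ... → 70 (length 35)
It first returns after 35 out-shuffles.

35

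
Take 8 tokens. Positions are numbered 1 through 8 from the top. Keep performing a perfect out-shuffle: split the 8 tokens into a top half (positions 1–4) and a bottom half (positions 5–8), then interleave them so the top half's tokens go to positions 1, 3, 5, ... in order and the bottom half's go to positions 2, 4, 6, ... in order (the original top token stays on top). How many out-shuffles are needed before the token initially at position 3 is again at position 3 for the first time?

Follow position 3 under repeated out-shuffles:
3 → 5 → 2 → 3
It first returns after 3 out-shuffles.

3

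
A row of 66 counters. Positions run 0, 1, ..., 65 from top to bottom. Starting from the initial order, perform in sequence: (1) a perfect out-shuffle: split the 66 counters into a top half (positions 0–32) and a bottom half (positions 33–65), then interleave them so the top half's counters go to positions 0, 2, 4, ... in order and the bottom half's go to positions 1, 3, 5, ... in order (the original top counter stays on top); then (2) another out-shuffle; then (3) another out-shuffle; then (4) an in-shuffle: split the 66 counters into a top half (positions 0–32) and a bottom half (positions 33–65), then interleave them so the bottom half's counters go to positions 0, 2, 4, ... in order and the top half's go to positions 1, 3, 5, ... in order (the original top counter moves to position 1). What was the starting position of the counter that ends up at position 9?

33

Undo the operations in reverse order, starting from position 9:
  undo op 4 (in-shuffle, from top half): 9 ← 4
  undo op 3 (out-shuffle, from top half): 4 ← 2
  undo op 2 (out-shuffle, from top half): 2 ← 1
  undo op 1 (out-shuffle, from bottom half): 1 ← 33
So the counter at position 9 came from original position 33.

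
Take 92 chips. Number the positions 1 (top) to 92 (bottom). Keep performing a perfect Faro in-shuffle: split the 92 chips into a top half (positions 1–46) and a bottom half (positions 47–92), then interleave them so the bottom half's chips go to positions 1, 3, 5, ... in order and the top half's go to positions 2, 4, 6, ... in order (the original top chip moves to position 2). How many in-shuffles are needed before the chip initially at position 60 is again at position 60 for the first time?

Follow position 60 under repeated in-shuffles:
60 → 27 → 54 → 15 → 30 → 60
It first returns after 5 in-shuffles.

5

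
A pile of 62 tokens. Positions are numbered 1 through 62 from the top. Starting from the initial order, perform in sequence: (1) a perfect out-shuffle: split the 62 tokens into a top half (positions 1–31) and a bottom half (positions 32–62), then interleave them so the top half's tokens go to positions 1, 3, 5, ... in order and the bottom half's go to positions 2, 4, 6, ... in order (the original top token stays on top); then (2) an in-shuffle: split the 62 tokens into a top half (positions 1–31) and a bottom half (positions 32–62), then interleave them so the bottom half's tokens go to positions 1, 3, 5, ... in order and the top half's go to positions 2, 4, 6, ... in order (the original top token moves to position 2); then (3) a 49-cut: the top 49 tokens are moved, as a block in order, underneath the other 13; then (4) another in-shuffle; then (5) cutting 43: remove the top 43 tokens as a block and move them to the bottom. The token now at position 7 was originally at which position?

Undo the operations in reverse order, starting from position 7:
  undo op 5 (cut 43): 7 ← 50
  undo op 4 (in-shuffle, from top half): 50 ← 25
  undo op 3 (cut 49): 25 ← 12
  undo op 2 (in-shuffle, from top half): 12 ← 6
  undo op 1 (out-shuffle, from bottom half): 6 ← 34
So the token at position 7 came from original position 34.

34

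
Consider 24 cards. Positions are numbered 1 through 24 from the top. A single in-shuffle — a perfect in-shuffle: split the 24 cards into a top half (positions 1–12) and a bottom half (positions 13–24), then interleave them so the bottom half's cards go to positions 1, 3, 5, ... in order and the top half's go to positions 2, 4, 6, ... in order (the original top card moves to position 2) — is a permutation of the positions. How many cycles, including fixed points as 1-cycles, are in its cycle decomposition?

2

Trace each unvisited position around until it returns:
(1 2 4 8 16 7 ... len 20) (5 10 20 15)
2 cycles in total.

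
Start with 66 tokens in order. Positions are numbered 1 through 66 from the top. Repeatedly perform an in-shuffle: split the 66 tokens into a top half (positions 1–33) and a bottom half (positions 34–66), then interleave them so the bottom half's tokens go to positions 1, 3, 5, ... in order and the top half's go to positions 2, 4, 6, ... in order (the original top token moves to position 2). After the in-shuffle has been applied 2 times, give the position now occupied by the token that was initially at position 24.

Track the token's position through each in-shuffle:
24 → 48 → 29

29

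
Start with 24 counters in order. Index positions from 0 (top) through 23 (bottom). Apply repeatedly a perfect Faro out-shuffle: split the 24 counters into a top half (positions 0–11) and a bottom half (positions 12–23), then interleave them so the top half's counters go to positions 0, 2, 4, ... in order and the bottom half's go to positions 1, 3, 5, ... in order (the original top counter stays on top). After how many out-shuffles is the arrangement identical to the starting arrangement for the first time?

The out-shuffle permutes the 24 positions with cycle lengths [1, 1, 11, 11].
Every counter is home exactly when every cycle has completed a whole number of laps, i.e. after lcm(1, 11) = 11 out-shuffles.

11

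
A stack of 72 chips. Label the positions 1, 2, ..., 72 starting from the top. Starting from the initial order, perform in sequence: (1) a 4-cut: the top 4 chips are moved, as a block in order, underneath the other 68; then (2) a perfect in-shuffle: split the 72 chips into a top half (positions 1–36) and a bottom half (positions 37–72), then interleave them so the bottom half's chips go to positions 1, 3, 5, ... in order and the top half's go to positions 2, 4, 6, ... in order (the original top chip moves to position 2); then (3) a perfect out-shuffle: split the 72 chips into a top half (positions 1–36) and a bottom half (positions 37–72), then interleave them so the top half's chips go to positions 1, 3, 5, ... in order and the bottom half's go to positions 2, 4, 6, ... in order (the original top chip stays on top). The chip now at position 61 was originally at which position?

Undo the operations in reverse order, starting from position 61:
  undo op 3 (out-shuffle, from top half): 61 ← 31
  undo op 2 (in-shuffle, from bottom half): 31 ← 52
  undo op 1 (cut 4): 52 ← 56
So the chip at position 61 came from original position 56.

56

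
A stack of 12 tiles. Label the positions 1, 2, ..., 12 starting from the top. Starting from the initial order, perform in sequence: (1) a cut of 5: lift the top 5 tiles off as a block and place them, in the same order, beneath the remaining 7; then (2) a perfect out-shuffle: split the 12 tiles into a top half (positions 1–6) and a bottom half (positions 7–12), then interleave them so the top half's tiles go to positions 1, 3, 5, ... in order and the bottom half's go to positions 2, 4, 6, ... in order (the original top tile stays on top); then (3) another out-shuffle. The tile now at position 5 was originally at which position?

Undo the operations in reverse order, starting from position 5:
  undo op 3 (out-shuffle, from top half): 5 ← 3
  undo op 2 (out-shuffle, from top half): 3 ← 2
  undo op 1 (cut 5): 2 ← 7
So the tile at position 5 came from original position 7.

7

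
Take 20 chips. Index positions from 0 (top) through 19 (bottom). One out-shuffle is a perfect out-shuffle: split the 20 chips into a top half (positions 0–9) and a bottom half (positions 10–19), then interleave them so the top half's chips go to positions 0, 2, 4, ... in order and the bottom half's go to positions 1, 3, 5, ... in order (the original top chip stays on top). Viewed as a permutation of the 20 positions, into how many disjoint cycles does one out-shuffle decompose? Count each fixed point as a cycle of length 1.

Trace each unvisited position around until it returns:
(0) (1 2 4 8 16 13 ... len 18) (19)
3 cycles in total.

3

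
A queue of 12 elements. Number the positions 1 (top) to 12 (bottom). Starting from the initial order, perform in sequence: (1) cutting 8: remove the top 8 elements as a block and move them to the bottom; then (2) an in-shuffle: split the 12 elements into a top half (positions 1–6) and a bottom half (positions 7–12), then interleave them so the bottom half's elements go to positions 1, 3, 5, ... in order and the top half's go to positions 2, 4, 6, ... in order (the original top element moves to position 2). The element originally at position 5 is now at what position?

Track the element from position 5 forward through each operation:
  after op 1 (cut 8): 5 → 9
  after op 2 (in-shuffle): 9 → 5

5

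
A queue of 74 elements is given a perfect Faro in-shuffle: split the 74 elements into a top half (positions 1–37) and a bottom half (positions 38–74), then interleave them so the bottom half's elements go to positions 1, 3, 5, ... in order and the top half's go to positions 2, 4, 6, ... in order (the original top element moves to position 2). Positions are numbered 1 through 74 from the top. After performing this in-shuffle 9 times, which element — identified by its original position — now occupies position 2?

Work backwards from position 2, undoing one in-shuffle at a time:
2 ← 1 ← 38 ← 19 ← 47 ← 61 ← 68 ← 34 ← 17 ← 46
So the element now at position 2 started at position 46.

46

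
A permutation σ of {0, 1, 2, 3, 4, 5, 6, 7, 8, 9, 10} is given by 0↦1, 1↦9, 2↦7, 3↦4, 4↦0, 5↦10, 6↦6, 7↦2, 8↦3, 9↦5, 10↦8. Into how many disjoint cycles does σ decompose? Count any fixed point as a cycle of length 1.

Cycle decomposition: (0 1 9 5 10 8 3 4) (2 7) (6).
3 cycles.

3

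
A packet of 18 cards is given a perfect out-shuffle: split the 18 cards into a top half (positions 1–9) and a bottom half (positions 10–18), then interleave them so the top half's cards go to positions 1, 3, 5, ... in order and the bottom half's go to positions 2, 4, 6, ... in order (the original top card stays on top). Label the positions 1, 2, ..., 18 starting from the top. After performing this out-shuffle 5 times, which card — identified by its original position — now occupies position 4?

Work backwards from position 4, undoing one out-shuffle at a time:
4 ← 11 ← 6 ← 12 ← 15 ← 8
So the card now at position 4 started at position 8.

8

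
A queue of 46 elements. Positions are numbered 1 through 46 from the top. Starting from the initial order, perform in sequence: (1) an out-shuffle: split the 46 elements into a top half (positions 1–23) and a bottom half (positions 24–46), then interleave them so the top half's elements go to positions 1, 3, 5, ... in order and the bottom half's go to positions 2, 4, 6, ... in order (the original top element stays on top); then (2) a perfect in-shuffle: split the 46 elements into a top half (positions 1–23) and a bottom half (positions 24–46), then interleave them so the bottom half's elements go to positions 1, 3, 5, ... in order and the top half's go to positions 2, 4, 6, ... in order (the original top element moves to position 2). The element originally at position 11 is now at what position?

Track the element from position 11 forward through each operation:
  after op 1 (out-shuffle): 11 → 21
  after op 2 (in-shuffle): 21 → 42

42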